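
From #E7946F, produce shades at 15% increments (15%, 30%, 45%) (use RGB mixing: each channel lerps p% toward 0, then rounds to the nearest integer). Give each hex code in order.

#C47E5E, #A2684E, #7F513D

#E7946F is rgb(231, 148, 111).
15%: (231 − 34.65 = 196.35→196, 148 − 22.2 = 125.8→126, 111 − 16.65 = 94.35→94) → #C47E5E
30%: (231 − 69.3 = 161.7→162, 148 − 44.4 = 103.6→104, 111 − 33.3 = 77.7→78) → #A2684E
45%: (231 − 103.95 = 127.05→127, 148 − 66.6 = 81.4→81, 111 − 49.95 = 61.05→61) → #7F513D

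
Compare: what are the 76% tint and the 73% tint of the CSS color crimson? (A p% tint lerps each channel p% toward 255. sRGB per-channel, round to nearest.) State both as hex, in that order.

CSS crimson is rgb(220, 20, 60).
76% tint:
  R: 220 + 26.6 = 246.6 → 247
  G: 20 + 178.6 = 198.6 → 199
  B: 60 + 0.76×(255−60) = 60 + 148.2 = 208.2 → 208
  → #F7C7D0
73% tint:
  R: 220 + 25.55 = 245.55 → 246
  G: 20 + 171.55 = 191.55 → 192
  B: 60 + 142.35 = 202.35 → 202
  → #F6C0CA

#F7C7D0, #F6C0CA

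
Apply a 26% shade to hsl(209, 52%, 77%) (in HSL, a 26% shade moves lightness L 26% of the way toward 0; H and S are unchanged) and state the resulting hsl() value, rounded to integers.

hsl(209, 52%, 57%)

L moves 26% from 77 toward 0: 77 − 20.02 = 56.98 → 57.
H and S are unchanged.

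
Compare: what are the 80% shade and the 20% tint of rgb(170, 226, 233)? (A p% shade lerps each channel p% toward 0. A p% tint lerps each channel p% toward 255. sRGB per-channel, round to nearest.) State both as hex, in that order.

#222D2F, #BBE8ED

80% shade:
  R: 170 − 136 = 34 → 34
  G: 226 + 0.8×(0−226) = 226 − 180.8 = 45.2 → 45
  B: 233 − 186.4 = 46.6 → 47
  → #222D2F
20% tint:
  R: 170 + 17 = 187 → 187
  G: 226 + 0.2×(255−226) = 226 + 5.8 = 231.8 → 232
  B: 233 + 4.4 = 237.4 → 237
  → #BBE8ED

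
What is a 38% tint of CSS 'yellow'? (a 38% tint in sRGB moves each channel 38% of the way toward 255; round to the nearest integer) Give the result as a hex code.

#ffff61

CSS yellow is rgb(255, 255, 0).
Lerp each channel 38% toward 255:
  R: 255 + 0.38×(255−255) = 255 + 0 = 255 → 255
  G: 255 + 0.38×(255−255) = 255 + 0 = 255 → 255
  B: 0 + 96.9 = 96.9 → 97
rgb(255, 255, 97) = #ffff61.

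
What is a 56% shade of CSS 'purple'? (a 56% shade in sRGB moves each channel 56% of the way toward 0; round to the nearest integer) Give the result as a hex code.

#380038

CSS purple is rgb(128, 0, 128).
Per channel, c → c + 0.56(0 − c):
  R: 128 + 0.56×(0−128) = 128 − 71.68 = 56.32 → 56
  G: 0 + 0.56×(0−0) = 0 + 0 = 0 → 0
  B: 128 + 0.56×(0−128) = 128 − 71.68 = 56.32 → 56
rgb(56, 0, 56) = #380038.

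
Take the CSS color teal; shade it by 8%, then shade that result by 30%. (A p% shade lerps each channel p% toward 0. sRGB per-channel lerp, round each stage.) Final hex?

CSS teal is rgb(0, 128, 128).
Per channel, c → c + 0.08(0 − c):
  R: 0 + 0 = 0 → 0
  G: 128 + 0.08×(0−128) = 128 − 10.24 = 117.76 → 118
  B: 128 − 10.24 = 117.76 → 118
After the shade: rgb(0, 118, 118) = #007676.
A 30% shade moves each channel 30% toward 0:
  R: 0 + 0 = 0 → 0
  G: 118 + 0.3×(0−118) = 118 − 35.4 = 82.6 → 83
  B: 118 − 35.4 = 82.6 → 83
rgb(0, 83, 83) = #005353.

#005353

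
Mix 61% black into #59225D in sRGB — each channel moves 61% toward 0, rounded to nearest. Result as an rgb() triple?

rgb(35, 13, 36)

#59225D is rgb(89, 34, 93).
A 61% shade moves each channel 61% toward 0:
  R: 89 − 54.29 = 34.71 → 35
  G: 34 − 20.74 = 13.26 → 13
  B: 93 + 0.61×(0−93) = 93 − 56.73 = 36.27 → 36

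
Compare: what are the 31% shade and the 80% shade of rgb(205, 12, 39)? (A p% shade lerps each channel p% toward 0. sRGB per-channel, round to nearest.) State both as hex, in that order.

31% shade:
  R: 205 − 63.55 = 141.45 → 141
  G: 12 + 0.31×(0−12) = 12 − 3.72 = 8.28 → 8
  B: 39 − 12.09 = 26.91 → 27
  → #8D081B
80% shade:
  R: 205 + 0.8×(0−205) = 205 − 164 = 41 → 41
  G: 12 − 9.6 = 2.4 → 2
  B: 39 + 0.8×(0−39) = 39 − 31.2 = 7.8 → 8
  → #290208

#8D081B, #290208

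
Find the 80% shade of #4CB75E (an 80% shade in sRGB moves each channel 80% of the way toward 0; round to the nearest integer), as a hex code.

#4CB75E is rgb(76, 183, 94).
Per channel, c → c + 0.8(0 − c):
  R: 76 − 60.8 = 15.2 → 15
  G: 183 − 146.4 = 36.6 → 37
  B: 94 + 0.8×(0−94) = 94 − 75.2 = 18.8 → 19
rgb(15, 37, 19) = #0F2513.

#0F2513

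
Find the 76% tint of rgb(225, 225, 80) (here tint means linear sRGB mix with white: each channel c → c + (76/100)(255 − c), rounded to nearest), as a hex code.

Per channel, c → c + 0.76(255 − c):
  R: 225 + 22.8 = 247.8 → 248
  G: 225 + 0.76×(255−225) = 225 + 22.8 = 247.8 → 248
  B: 80 + 133 = 213 → 213
rgb(248, 248, 213) = #f8f8d5.

#f8f8d5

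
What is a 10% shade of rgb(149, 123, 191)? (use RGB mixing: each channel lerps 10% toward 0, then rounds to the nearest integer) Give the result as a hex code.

Lerp each channel 10% toward 0:
  R: 149 + 0.1×(0−149) = 149 − 14.9 = 134.1 → 134
  G: 123 + 0.1×(0−123) = 123 − 12.3 = 110.7 → 111
  B: 191 + 0.1×(0−191) = 191 − 19.1 = 171.9 → 172
rgb(134, 111, 172) = #866fac.

#866fac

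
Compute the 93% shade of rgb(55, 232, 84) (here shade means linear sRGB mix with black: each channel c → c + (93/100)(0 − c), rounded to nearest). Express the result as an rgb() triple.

rgb(4, 16, 6)

Lerp each channel 93% toward 0:
  R: 55 − 51.15 = 3.85 → 4
  G: 232 + 0.93×(0−232) = 232 − 215.76 = 16.24 → 16
  B: 84 − 78.12 = 5.88 → 6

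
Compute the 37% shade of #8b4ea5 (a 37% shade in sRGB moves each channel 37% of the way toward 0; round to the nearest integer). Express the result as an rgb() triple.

rgb(88, 49, 104)

#8b4ea5 is rgb(139, 78, 165).
Lerp each channel 37% toward 0:
  R: 139 + 0.37×(0−139) = 139 − 51.43 = 87.57 → 88
  G: 78 − 28.86 = 49.14 → 49
  B: 165 − 61.05 = 103.95 → 104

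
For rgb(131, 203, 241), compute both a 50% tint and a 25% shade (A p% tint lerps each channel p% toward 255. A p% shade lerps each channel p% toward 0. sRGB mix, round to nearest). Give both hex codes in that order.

50% tint:
  R: 131 + 62 = 193 → 193
  G: 203 + 26 = 229 → 229
  B: 241 + 0.5×(255−241) = 241 + 7 = 248 → 248
  → #c1e5f8
25% shade:
  R: 131 + 0.25×(0−131) = 131 − 32.75 = 98.25 → 98
  G: 203 + 0.25×(0−203) = 203 − 50.75 = 152.25 → 152
  B: 241 + 0.25×(0−241) = 241 − 60.25 = 180.75 → 181
  → #6298b5

#c1e5f8, #6298b5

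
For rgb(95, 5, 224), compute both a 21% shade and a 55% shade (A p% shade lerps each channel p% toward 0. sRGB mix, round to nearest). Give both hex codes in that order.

#4b04b1, #2b0265

21% shade:
  R: 95 + 0.21×(0−95) = 95 − 19.95 = 75.05 → 75
  G: 5 + 0.21×(0−5) = 5 − 1.05 = 3.95 → 4
  B: 224 + 0.21×(0−224) = 224 − 47.04 = 176.96 → 177
  → #4b04b1
55% shade:
  R: 95 − 52.25 = 42.75 → 43
  G: 5 − 2.75 = 2.25 → 2
  B: 224 + 0.55×(0−224) = 224 − 123.2 = 100.8 → 101
  → #2b0265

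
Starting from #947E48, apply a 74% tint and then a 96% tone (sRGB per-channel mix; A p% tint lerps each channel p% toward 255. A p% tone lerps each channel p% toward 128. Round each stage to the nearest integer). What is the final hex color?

#947E48 is rgb(148, 126, 72).
Lerp each channel 74% toward 255:
  R: 148 + 79.18 = 227.18 → 227
  G: 126 + 0.74×(255−126) = 126 + 95.46 = 221.46 → 221
  B: 72 + 0.74×(255−72) = 72 + 135.42 = 207.42 → 207
After the tint: rgb(227, 221, 207) = #E3DDCF.
A 96% tone moves each channel 96% toward 128:
  R: 227 + 0.96×(128−227) = 227 − 95.04 = 131.96 → 132
  G: 221 − 89.28 = 131.72 → 132
  B: 207 + 0.96×(128−207) = 207 − 75.84 = 131.16 → 131
rgb(132, 132, 131) = #848483.

#848483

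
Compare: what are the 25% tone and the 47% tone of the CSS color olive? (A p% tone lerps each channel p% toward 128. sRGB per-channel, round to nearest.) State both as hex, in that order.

CSS olive is rgb(128, 128, 0).
25% tone:
  R: 128 + 0 = 128 → 128
  G: 128 + 0.25×(128−128) = 128 + 0 = 128 → 128
  B: 0 + 32 = 32 → 32
  → #808020
47% tone:
  R: 128 + 0 = 128 → 128
  G: 128 + 0 = 128 → 128
  B: 0 + 0.47×(128−0) = 0 + 60.16 = 60.16 → 60
  → #80803C

#808020, #80803C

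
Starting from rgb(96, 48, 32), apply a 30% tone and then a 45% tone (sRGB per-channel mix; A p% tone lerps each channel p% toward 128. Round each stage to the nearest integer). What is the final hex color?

Lerp each channel 30% toward 128:
  R: 96 + 9.6 = 105.6 → 106
  G: 48 + 0.3×(128−48) = 48 + 24 = 72 → 72
  B: 32 + 28.8 = 60.8 → 61
After the tone: rgb(106, 72, 61) = #6A483D.
Per channel, c → c + 0.45(128 − c):
  R: 106 + 0.45×(128−106) = 106 + 9.9 = 115.9 → 116
  G: 72 + 25.2 = 97.2 → 97
  B: 61 + 30.15 = 91.15 → 91
rgb(116, 97, 91) = #74615B.

#74615B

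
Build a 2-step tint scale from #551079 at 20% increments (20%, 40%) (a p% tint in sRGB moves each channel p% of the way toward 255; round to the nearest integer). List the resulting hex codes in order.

#551079 is rgb(85, 16, 121).
20%: (85 + 34 = 119→119, 16 + 47.8 = 63.8→64, 121 + 26.8 = 147.8→148) → #774094
40%: (85 + 68 = 153→153, 16 + 95.6 = 111.6→112, 121 + 53.6 = 174.6→175) → #9970af

#774094, #9970af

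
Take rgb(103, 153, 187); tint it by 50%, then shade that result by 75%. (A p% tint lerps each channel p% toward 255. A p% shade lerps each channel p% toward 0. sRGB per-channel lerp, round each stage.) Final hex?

#2D3337

A 50% tint moves each channel 50% toward 255:
  R: 103 + 0.5×(255−103) = 103 + 76 = 179 → 179
  G: 153 + 0.5×(255−153) = 153 + 51 = 204 → 204
  B: 187 + 34 = 221 → 221
After the tint: rgb(179, 204, 221) = #B3CCDD.
Lerp each channel 75% toward 0:
  R: 179 + 0.75×(0−179) = 179 − 134.25 = 44.75 → 45
  G: 204 + 0.75×(0−204) = 204 − 153 = 51 → 51
  B: 221 − 165.75 = 55.25 → 55
rgb(45, 51, 55) = #2D3337.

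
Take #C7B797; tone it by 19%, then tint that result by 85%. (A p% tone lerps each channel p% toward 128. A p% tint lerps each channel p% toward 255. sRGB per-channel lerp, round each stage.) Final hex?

#F5F3EF

#C7B797 is rgb(199, 183, 151).
Per channel, c → c + 0.19(128 − c):
  R: 199 − 13.49 = 185.51 → 186
  G: 183 − 10.45 = 172.55 → 173
  B: 151 + 0.19×(128−151) = 151 − 4.37 = 146.63 → 147
After the tone: rgb(186, 173, 147) = #BAAD93.
Per channel, c → c + 0.85(255 − c):
  R: 186 + 0.85×(255−186) = 186 + 58.65 = 244.65 → 245
  G: 173 + 0.85×(255−173) = 173 + 69.7 = 242.7 → 243
  B: 147 + 91.8 = 238.8 → 239
rgb(245, 243, 239) = #F5F3EF.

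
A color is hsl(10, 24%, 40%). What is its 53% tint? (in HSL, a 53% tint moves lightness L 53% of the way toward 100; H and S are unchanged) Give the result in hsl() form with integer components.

L moves 53% from 40 toward 100: 40 + 31.8 = 71.8 → 72.
H and S are unchanged.

hsl(10, 24%, 72%)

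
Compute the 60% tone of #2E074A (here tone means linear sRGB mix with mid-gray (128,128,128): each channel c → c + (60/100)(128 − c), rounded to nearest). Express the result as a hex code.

#5F506A

#2E074A is rgb(46, 7, 74).
Lerp each channel 60% toward 128:
  R: 46 + 0.6×(128−46) = 46 + 49.2 = 95.2 → 95
  G: 7 + 0.6×(128−7) = 7 + 72.6 = 79.6 → 80
  B: 74 + 32.4 = 106.4 → 106
rgb(95, 80, 106) = #5F506A.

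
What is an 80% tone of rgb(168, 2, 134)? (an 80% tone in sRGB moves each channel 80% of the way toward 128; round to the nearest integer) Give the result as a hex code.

#886781

Per channel, c → c + 0.8(128 − c):
  R: 168 − 32 = 136 → 136
  G: 2 + 0.8×(128−2) = 2 + 100.8 = 102.8 → 103
  B: 134 − 4.8 = 129.2 → 129
rgb(136, 103, 129) = #886781.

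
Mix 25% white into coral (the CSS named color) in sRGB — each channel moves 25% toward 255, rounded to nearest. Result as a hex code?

CSS coral is rgb(255, 127, 80).
Lerp each channel 25% toward 255:
  R: 255 + 0.25×(255−255) = 255 + 0 = 255 → 255
  G: 127 + 0.25×(255−127) = 127 + 32 = 159 → 159
  B: 80 + 0.25×(255−80) = 80 + 43.75 = 123.75 → 124
rgb(255, 159, 124) = #ff9f7c.

#ff9f7c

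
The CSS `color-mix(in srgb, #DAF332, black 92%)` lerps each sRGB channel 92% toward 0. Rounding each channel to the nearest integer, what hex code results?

#111304

#DAF332 is rgb(218, 243, 50).
Lerp each channel 92% toward 0:
  R: 218 + 0.92×(0−218) = 218 − 200.56 = 17.44 → 17
  G: 243 − 223.56 = 19.44 → 19
  B: 50 + 0.92×(0−50) = 50 − 46 = 4 → 4
rgb(17, 19, 4) = #111304.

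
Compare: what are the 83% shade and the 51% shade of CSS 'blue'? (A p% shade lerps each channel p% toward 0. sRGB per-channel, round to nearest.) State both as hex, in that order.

#00002b, #00007d

CSS blue is rgb(0, 0, 255).
83% shade:
  R: 0 + 0.83×(0−0) = 0 + 0 = 0 → 0
  G: 0 + 0.83×(0−0) = 0 + 0 = 0 → 0
  B: 255 + 0.83×(0−255) = 255 − 211.65 = 43.35 → 43
  → #00002b
51% shade:
  R: 0 + 0.51×(0−0) = 0 + 0 = 0 → 0
  G: 0 + 0 = 0 → 0
  B: 255 + 0.51×(0−255) = 255 − 130.05 = 124.95 → 125
  → #00007d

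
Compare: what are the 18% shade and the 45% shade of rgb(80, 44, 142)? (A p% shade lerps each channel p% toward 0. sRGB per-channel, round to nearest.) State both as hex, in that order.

#422474, #2C184E

18% shade:
  R: 80 − 14.4 = 65.6 → 66
  G: 44 + 0.18×(0−44) = 44 − 7.92 = 36.08 → 36
  B: 142 − 25.56 = 116.44 → 116
  → #422474
45% shade:
  R: 80 + 0.45×(0−80) = 80 − 36 = 44 → 44
  G: 44 + 0.45×(0−44) = 44 − 19.8 = 24.2 → 24
  B: 142 − 63.9 = 78.1 → 78
  → #2C184E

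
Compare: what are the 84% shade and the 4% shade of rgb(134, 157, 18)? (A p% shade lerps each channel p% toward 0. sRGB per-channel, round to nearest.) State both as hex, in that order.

84% shade:
  R: 134 + 0.84×(0−134) = 134 − 112.56 = 21.44 → 21
  G: 157 + 0.84×(0−157) = 157 − 131.88 = 25.12 → 25
  B: 18 + 0.84×(0−18) = 18 − 15.12 = 2.88 → 3
  → #151903
4% shade:
  R: 134 + 0.04×(0−134) = 134 − 5.36 = 128.64 → 129
  G: 157 − 6.28 = 150.72 → 151
  B: 18 − 0.72 = 17.28 → 17
  → #819711

#151903, #819711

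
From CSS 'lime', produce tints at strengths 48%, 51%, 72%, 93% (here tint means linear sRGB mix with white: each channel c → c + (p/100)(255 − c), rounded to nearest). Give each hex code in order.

CSS lime is rgb(0, 255, 0).
48%: (0 + 122.4 = 122.4→122, 255→255, 0 + 122.4 = 122.4→122) → #7AFF7A
51%: (0 + 130.05 = 130.05→130, 255→255, 0 + 130.05 = 130.05→130) → #82FF82
72%: (0 + 183.6 = 183.6→184, 255→255, 0 + 183.6 = 183.6→184) → #B8FFB8
93%: (0 + 237.15 = 237.15→237, 255→255, 0 + 237.15 = 237.15→237) → #EDFFED

#7AFF7A, #82FF82, #B8FFB8, #EDFFED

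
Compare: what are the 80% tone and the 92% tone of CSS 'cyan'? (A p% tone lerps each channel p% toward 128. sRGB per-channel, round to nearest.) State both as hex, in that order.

CSS cyan is rgb(0, 255, 255).
80% tone:
  R: 0 + 0.8×(128−0) = 0 + 102.4 = 102.4 → 102
  G: 255 − 101.6 = 153.4 → 153
  B: 255 − 101.6 = 153.4 → 153
  → #669999
92% tone:
  R: 0 + 117.76 = 117.76 → 118
  G: 255 + 0.92×(128−255) = 255 − 116.84 = 138.16 → 138
  B: 255 + 0.92×(128−255) = 255 − 116.84 = 138.16 → 138
  → #768a8a

#669999, #768a8a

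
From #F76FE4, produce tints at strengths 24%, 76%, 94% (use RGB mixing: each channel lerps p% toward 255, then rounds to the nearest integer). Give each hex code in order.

#F992EA, #FDDCF9, #FFF6FD

#F76FE4 is rgb(247, 111, 228).
24%: (247 + 1.92 = 248.92→249, 111 + 34.56 = 145.56→146, 228 + 6.48 = 234.48→234) → #F992EA
76%: (247 + 6.08 = 253.08→253, 111 + 109.44 = 220.44→220, 228 + 20.52 = 248.52→249) → #FDDCF9
94%: (247 + 7.52 = 254.52→255, 111 + 135.36 = 246.36→246, 228 + 25.38 = 253.38→253) → #FFF6FD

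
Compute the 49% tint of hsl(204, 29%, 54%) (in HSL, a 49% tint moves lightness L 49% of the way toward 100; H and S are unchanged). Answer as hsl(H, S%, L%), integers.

L moves 49% from 54 toward 100: 54 + 22.54 = 76.54 → 77.
H and S are unchanged.

hsl(204, 29%, 77%)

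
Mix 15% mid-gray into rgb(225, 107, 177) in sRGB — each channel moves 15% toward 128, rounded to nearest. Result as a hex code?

A 15% tone moves each channel 15% toward 128:
  R: 225 + 0.15×(128−225) = 225 − 14.55 = 210.45 → 210
  G: 107 + 0.15×(128−107) = 107 + 3.15 = 110.15 → 110
  B: 177 + 0.15×(128−177) = 177 − 7.35 = 169.65 → 170
rgb(210, 110, 170) = #d26eaa.

#d26eaa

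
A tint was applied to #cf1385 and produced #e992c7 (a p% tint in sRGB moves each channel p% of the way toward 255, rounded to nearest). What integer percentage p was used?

#cf1385 is rgb(207, 19, 133); #e992c7 is rgb(233, 146, 199).
On the G channel (widest range): 146 ≈ 19 + (p/100)(255 − 19), so p ≈ 100×(146 − 19)/(255 − 19) = 12700/236 = 53.81.
p = 54 reproduces all three channels after rounding.

54%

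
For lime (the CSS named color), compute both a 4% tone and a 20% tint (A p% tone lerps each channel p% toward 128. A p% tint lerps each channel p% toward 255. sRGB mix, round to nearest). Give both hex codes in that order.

CSS lime is rgb(0, 255, 0).
4% tone:
  R: 0 + 5.12 = 5.12 → 5
  G: 255 + 0.04×(128−255) = 255 − 5.08 = 249.92 → 250
  B: 0 + 0.04×(128−0) = 0 + 5.12 = 5.12 → 5
  → #05FA05
20% tint:
  R: 0 + 51 = 51 → 51
  G: 255 + 0 = 255 → 255
  B: 0 + 51 = 51 → 51
  → #33FF33

#05FA05, #33FF33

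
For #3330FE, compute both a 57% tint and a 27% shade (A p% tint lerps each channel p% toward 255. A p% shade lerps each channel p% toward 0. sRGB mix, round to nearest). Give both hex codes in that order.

#3330FE is rgb(51, 48, 254).
57% tint:
  R: 51 + 0.57×(255−51) = 51 + 116.28 = 167.28 → 167
  G: 48 + 0.57×(255−48) = 48 + 117.99 = 165.99 → 166
  B: 254 + 0.57×(255−254) = 254 + 0.57 = 254.57 → 255
  → #A7A6FF
27% shade:
  R: 51 + 0.27×(0−51) = 51 − 13.77 = 37.23 → 37
  G: 48 + 0.27×(0−48) = 48 − 12.96 = 35.04 → 35
  B: 254 + 0.27×(0−254) = 254 − 68.58 = 185.42 → 185
  → #2523B9

#A7A6FF, #2523B9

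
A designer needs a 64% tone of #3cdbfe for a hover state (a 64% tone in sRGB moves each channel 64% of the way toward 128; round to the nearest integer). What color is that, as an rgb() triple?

#3cdbfe is rgb(60, 219, 254).
Lerp each channel 64% toward 128:
  R: 60 + 43.52 = 103.52 → 104
  G: 219 − 58.24 = 160.76 → 161
  B: 254 + 0.64×(128−254) = 254 − 80.64 = 173.36 → 173

rgb(104, 161, 173)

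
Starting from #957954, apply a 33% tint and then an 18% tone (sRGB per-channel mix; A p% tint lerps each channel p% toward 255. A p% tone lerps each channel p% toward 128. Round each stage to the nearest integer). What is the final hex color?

#ae9e8a

#957954 is rgb(149, 121, 84).
A 33% tint moves each channel 33% toward 255:
  R: 149 + 0.33×(255−149) = 149 + 34.98 = 183.98 → 184
  G: 121 + 0.33×(255−121) = 121 + 44.22 = 165.22 → 165
  B: 84 + 56.43 = 140.43 → 140
After the tint: rgb(184, 165, 140) = #b8a58c.
Per channel, c → c + 0.18(128 − c):
  R: 184 + 0.18×(128−184) = 184 − 10.08 = 173.92 → 174
  G: 165 − 6.66 = 158.34 → 158
  B: 140 − 2.16 = 137.84 → 138
rgb(174, 158, 138) = #ae9e8a.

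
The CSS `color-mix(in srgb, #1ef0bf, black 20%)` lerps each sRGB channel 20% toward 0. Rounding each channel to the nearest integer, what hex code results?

#18c099

#1ef0bf is rgb(30, 240, 191).
A 20% shade moves each channel 20% toward 0:
  R: 30 + 0.2×(0−30) = 30 − 6 = 24 → 24
  G: 240 + 0.2×(0−240) = 240 − 48 = 192 → 192
  B: 191 + 0.2×(0−191) = 191 − 38.2 = 152.8 → 153
rgb(24, 192, 153) = #18c099.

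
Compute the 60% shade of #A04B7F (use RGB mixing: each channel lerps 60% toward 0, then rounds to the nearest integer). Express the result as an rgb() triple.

rgb(64, 30, 51)

#A04B7F is rgb(160, 75, 127).
Lerp each channel 60% toward 0:
  R: 160 − 96 = 64 → 64
  G: 75 + 0.6×(0−75) = 75 − 45 = 30 → 30
  B: 127 + 0.6×(0−127) = 127 − 76.2 = 50.8 → 51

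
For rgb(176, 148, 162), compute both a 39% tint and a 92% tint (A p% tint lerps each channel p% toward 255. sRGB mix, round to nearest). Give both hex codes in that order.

#CFBEC6, #F9F6F8

39% tint:
  R: 176 + 30.81 = 206.81 → 207
  G: 148 + 0.39×(255−148) = 148 + 41.73 = 189.73 → 190
  B: 162 + 0.39×(255−162) = 162 + 36.27 = 198.27 → 198
  → #CFBEC6
92% tint:
  R: 176 + 0.92×(255−176) = 176 + 72.68 = 248.68 → 249
  G: 148 + 98.44 = 246.44 → 246
  B: 162 + 85.56 = 247.56 → 248
  → #F9F6F8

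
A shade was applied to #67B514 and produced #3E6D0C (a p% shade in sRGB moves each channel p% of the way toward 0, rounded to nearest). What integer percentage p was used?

40%

#67B514 is rgb(103, 181, 20); #3E6D0C is rgb(62, 109, 12).
On the G channel (widest range): 109 ≈ 181 + (p/100)(0 − 181), so p ≈ 100×(109 − 181)/(0 − 181) = -7200/-181 = 39.78.
p = 40 reproduces all three channels after rounding.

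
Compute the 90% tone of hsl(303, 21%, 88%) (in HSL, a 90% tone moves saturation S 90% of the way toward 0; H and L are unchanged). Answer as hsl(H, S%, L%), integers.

hsl(303, 2%, 88%)

S moves 90% from 21 toward 0: 21 − 18.9 = 2.1 → 2.
H and L are unchanged.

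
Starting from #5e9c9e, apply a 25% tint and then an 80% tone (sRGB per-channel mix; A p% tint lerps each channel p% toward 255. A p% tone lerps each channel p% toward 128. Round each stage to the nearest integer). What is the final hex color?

#5e9c9e is rgb(94, 156, 158).
Lerp each channel 25% toward 255:
  R: 94 + 0.25×(255−94) = 94 + 40.25 = 134.25 → 134
  G: 156 + 0.25×(255−156) = 156 + 24.75 = 180.75 → 181
  B: 158 + 24.25 = 182.25 → 182
After the tint: rgb(134, 181, 182) = #86b5b6.
Per channel, c → c + 0.8(128 − c):
  R: 134 + 0.8×(128−134) = 134 − 4.8 = 129.2 → 129
  G: 181 + 0.8×(128−181) = 181 − 42.4 = 138.6 → 139
  B: 182 − 43.2 = 138.8 → 139
rgb(129, 139, 139) = #818b8b.

#818b8b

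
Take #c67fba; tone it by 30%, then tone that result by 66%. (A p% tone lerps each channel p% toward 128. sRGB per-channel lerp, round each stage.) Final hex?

#91808e

#c67fba is rgb(198, 127, 186).
Lerp each channel 30% toward 128:
  R: 198 − 21 = 177 → 177
  G: 127 + 0.3×(128−127) = 127 + 0.3 = 127.3 → 127
  B: 186 − 17.4 = 168.6 → 169
After the tone: rgb(177, 127, 169) = #b17fa9.
A 66% tone moves each channel 66% toward 128:
  R: 177 + 0.66×(128−177) = 177 − 32.34 = 144.66 → 145
  G: 127 + 0.66 = 127.66 → 128
  B: 169 + 0.66×(128−169) = 169 − 27.06 = 141.94 → 142
rgb(145, 128, 142) = #91808e.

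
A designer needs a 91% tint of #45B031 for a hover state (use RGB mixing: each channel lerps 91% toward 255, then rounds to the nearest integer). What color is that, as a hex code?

#45B031 is rgb(69, 176, 49).
Lerp each channel 91% toward 255:
  R: 69 + 0.91×(255−69) = 69 + 169.26 = 238.26 → 238
  G: 176 + 0.91×(255−176) = 176 + 71.89 = 247.89 → 248
  B: 49 + 187.46 = 236.46 → 236
rgb(238, 248, 236) = #EEF8EC.

#EEF8EC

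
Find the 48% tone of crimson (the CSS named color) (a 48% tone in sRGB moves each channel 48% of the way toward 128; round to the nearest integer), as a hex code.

CSS crimson is rgb(220, 20, 60).
Per channel, c → c + 0.48(128 − c):
  R: 220 + 0.48×(128−220) = 220 − 44.16 = 175.84 → 176
  G: 20 + 51.84 = 71.84 → 72
  B: 60 + 0.48×(128−60) = 60 + 32.64 = 92.64 → 93
rgb(176, 72, 93) = #b0485d.

#b0485d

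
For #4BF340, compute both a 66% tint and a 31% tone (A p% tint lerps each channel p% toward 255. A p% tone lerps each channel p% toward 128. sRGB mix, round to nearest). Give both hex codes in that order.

#C2FBBE, #5BCF54

#4BF340 is rgb(75, 243, 64).
66% tint:
  R: 75 + 0.66×(255−75) = 75 + 118.8 = 193.8 → 194
  G: 243 + 0.66×(255−243) = 243 + 7.92 = 250.92 → 251
  B: 64 + 0.66×(255−64) = 64 + 126.06 = 190.06 → 190
  → #C2FBBE
31% tone:
  R: 75 + 0.31×(128−75) = 75 + 16.43 = 91.43 → 91
  G: 243 − 35.65 = 207.35 → 207
  B: 64 + 0.31×(128−64) = 64 + 19.84 = 83.84 → 84
  → #5BCF54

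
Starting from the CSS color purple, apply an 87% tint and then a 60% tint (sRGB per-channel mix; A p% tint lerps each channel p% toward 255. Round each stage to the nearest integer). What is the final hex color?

CSS purple is rgb(128, 0, 128).
Lerp each channel 87% toward 255:
  R: 128 + 110.49 = 238.49 → 238
  G: 0 + 0.87×(255−0) = 0 + 221.85 = 221.85 → 222
  B: 128 + 0.87×(255−128) = 128 + 110.49 = 238.49 → 238
After the tint: rgb(238, 222, 238) = #EEDEEE.
Lerp each channel 60% toward 255:
  R: 238 + 0.6×(255−238) = 238 + 10.2 = 248.2 → 248
  G: 222 + 0.6×(255−222) = 222 + 19.8 = 241.8 → 242
  B: 238 + 10.2 = 248.2 → 248
rgb(248, 242, 248) = #F8F2F8.

#F8F2F8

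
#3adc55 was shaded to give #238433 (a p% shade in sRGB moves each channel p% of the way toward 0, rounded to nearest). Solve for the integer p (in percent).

40%

#3adc55 is rgb(58, 220, 85); #238433 is rgb(35, 132, 51).
On the G channel (widest range): 132 ≈ 220 + (p/100)(0 − 220), so p ≈ 100×(132 − 220)/(0 − 220) = -8800/-220 = 40.00.
p = 40 reproduces all three channels after rounding.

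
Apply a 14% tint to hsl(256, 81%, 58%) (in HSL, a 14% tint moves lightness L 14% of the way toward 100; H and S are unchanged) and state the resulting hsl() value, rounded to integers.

hsl(256, 81%, 64%)

L moves 14% from 58 toward 100: 58 + 5.88 = 63.88 → 64.
H and S are unchanged.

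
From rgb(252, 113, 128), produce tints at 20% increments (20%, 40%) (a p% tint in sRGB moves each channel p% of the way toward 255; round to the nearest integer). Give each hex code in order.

#FD8D99, #FDAAB3

20%: (252 + 0.6 = 252.6→253, 113 + 28.4 = 141.4→141, 128 + 25.4 = 153.4→153) → #FD8D99
40%: (252 + 1.2 = 253.2→253, 113 + 56.8 = 169.8→170, 128 + 50.8 = 178.8→179) → #FDAAB3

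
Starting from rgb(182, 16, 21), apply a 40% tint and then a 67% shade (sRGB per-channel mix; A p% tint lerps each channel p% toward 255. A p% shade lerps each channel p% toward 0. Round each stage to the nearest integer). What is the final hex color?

#462526

Lerp each channel 40% toward 255:
  R: 182 + 0.4×(255−182) = 182 + 29.2 = 211.2 → 211
  G: 16 + 95.6 = 111.6 → 112
  B: 21 + 93.6 = 114.6 → 115
After the tint: rgb(211, 112, 115) = #d37073.
A 67% shade moves each channel 67% toward 0:
  R: 211 + 0.67×(0−211) = 211 − 141.37 = 69.63 → 70
  G: 112 + 0.67×(0−112) = 112 − 75.04 = 36.96 → 37
  B: 115 − 77.05 = 37.95 → 38
rgb(70, 37, 38) = #462526.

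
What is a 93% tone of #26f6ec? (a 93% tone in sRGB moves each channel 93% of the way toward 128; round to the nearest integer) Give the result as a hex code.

#7a8888

#26f6ec is rgb(38, 246, 236).
Per channel, c → c + 0.93(128 − c):
  R: 38 + 0.93×(128−38) = 38 + 83.7 = 121.7 → 122
  G: 246 + 0.93×(128−246) = 246 − 109.74 = 136.26 → 136
  B: 236 + 0.93×(128−236) = 236 − 100.44 = 135.56 → 136
rgb(122, 136, 136) = #7a8888.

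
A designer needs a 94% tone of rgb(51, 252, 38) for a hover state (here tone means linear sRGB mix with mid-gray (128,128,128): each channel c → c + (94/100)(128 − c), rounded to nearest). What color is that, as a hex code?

#7b877b

Lerp each channel 94% toward 128:
  R: 51 + 0.94×(128−51) = 51 + 72.38 = 123.38 → 123
  G: 252 + 0.94×(128−252) = 252 − 116.56 = 135.44 → 135
  B: 38 + 0.94×(128−38) = 38 + 84.6 = 122.6 → 123
rgb(123, 135, 123) = #7b877b.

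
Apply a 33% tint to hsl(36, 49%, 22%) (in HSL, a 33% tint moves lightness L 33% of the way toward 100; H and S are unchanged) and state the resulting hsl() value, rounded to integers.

L moves 33% from 22 toward 100: 22 + 25.74 = 47.74 → 48.
H and S are unchanged.

hsl(36, 49%, 48%)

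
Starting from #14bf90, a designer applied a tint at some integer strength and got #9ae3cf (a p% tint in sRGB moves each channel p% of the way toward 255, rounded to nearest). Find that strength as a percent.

#14bf90 is rgb(20, 191, 144); #9ae3cf is rgb(154, 227, 207).
On the R channel (widest range): 154 ≈ 20 + (p/100)(255 − 20), so p ≈ 100×(154 − 20)/(255 − 20) = 13400/235 = 57.02.
p = 57 reproduces all three channels after rounding.

57%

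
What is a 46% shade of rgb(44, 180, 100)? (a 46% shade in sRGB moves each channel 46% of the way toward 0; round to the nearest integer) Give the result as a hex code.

Lerp each channel 46% toward 0:
  R: 44 + 0.46×(0−44) = 44 − 20.24 = 23.76 → 24
  G: 180 + 0.46×(0−180) = 180 − 82.8 = 97.2 → 97
  B: 100 + 0.46×(0−100) = 100 − 46 = 54 → 54
rgb(24, 97, 54) = #186136.

#186136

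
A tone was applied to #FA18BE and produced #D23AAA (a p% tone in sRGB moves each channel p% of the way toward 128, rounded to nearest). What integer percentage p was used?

33%

#FA18BE is rgb(250, 24, 190); #D23AAA is rgb(210, 58, 170).
On the R channel (widest range): 210 ≈ 250 + (p/100)(128 − 250), so p ≈ 100×(210 − 250)/(128 − 250) = -4000/-122 = 32.79.
p = 33 reproduces all three channels after rounding.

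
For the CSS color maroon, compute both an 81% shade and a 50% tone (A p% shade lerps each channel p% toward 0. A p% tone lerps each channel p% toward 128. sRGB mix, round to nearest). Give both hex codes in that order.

#180000, #804040

CSS maroon is rgb(128, 0, 0).
81% shade:
  R: 128 + 0.81×(0−128) = 128 − 103.68 = 24.32 → 24
  G: 0 + 0.81×(0−0) = 0 + 0 = 0 → 0
  B: 0 + 0.81×(0−0) = 0 + 0 = 0 → 0
  → #180000
50% tone:
  R: 128 + 0.5×(128−128) = 128 + 0 = 128 → 128
  G: 0 + 64 = 64 → 64
  B: 0 + 64 = 64 → 64
  → #804040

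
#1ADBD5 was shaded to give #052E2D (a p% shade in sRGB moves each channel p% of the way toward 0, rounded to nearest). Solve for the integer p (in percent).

79%

#1ADBD5 is rgb(26, 219, 213); #052E2D is rgb(5, 46, 45).
On the G channel (widest range): 46 ≈ 219 + (p/100)(0 − 219), so p ≈ 100×(46 − 219)/(0 − 219) = -17300/-219 = 79.00.
p = 79 reproduces all three channels after rounding.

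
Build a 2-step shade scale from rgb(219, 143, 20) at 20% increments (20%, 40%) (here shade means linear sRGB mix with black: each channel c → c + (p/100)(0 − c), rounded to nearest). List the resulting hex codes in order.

#af7210, #83560c

20%: (219 − 43.8 = 175.2→175, 143 − 28.6 = 114.4→114, 20 − 4 = 16→16) → #af7210
40%: (219 − 87.6 = 131.4→131, 143 − 57.2 = 85.8→86, 20 − 8 = 12→12) → #83560c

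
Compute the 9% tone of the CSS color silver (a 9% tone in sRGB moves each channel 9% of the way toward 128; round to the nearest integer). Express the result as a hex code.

#BABABA

CSS silver is rgb(192, 192, 192).
A 9% tone moves each channel 9% toward 128:
  R: 192 + 0.09×(128−192) = 192 − 5.76 = 186.24 → 186
  G: 192 − 5.76 = 186.24 → 186
  B: 192 − 5.76 = 186.24 → 186
rgb(186, 186, 186) = #BABABA.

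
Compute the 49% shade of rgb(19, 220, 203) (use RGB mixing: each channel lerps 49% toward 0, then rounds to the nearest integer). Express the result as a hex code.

Per channel, c → c + 0.49(0 − c):
  R: 19 + 0.49×(0−19) = 19 − 9.31 = 9.69 → 10
  G: 220 + 0.49×(0−220) = 220 − 107.8 = 112.2 → 112
  B: 203 − 99.47 = 103.53 → 104
rgb(10, 112, 104) = #0a7068.

#0a7068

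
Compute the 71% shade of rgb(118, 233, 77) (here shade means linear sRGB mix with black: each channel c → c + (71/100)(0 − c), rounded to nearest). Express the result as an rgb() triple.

Lerp each channel 71% toward 0:
  R: 118 + 0.71×(0−118) = 118 − 83.78 = 34.22 → 34
  G: 233 + 0.71×(0−233) = 233 − 165.43 = 67.57 → 68
  B: 77 − 54.67 = 22.33 → 22

rgb(34, 68, 22)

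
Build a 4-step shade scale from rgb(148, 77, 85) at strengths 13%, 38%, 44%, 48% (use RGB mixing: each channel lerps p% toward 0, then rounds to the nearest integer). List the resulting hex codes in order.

#81434a, #5c3035, #532b30, #4d282c

13%: (148 − 19.24 = 128.76→129, 77 − 10.01 = 66.99→67, 85 − 11.05 = 73.95→74) → #81434a
38%: (148 − 56.24 = 91.76→92, 77 − 29.26 = 47.74→48, 85 − 32.3 = 52.7→53) → #5c3035
44%: (148 − 65.12 = 82.88→83, 77 − 33.88 = 43.12→43, 85 − 37.4 = 47.6→48) → #532b30
48%: (148 − 71.04 = 76.96→77, 77 − 36.96 = 40.04→40, 85 − 40.8 = 44.2→44) → #4d282c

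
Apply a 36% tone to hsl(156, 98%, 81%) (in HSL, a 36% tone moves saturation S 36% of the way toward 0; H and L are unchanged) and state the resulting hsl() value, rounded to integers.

S moves 36% from 98 toward 0: 98 − 35.28 = 62.72 → 63.
H and L are unchanged.

hsl(156, 63%, 81%)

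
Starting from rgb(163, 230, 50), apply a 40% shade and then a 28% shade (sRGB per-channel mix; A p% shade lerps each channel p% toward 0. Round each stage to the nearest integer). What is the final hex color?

A 40% shade moves each channel 40% toward 0:
  R: 163 + 0.4×(0−163) = 163 − 65.2 = 97.8 → 98
  G: 230 + 0.4×(0−230) = 230 − 92 = 138 → 138
  B: 50 + 0.4×(0−50) = 50 − 20 = 30 → 30
After the shade: rgb(98, 138, 30) = #628A1E.
A 28% shade moves each channel 28% toward 0:
  R: 98 + 0.28×(0−98) = 98 − 27.44 = 70.56 → 71
  G: 138 + 0.28×(0−138) = 138 − 38.64 = 99.36 → 99
  B: 30 − 8.4 = 21.6 → 22
rgb(71, 99, 22) = #476316.

#476316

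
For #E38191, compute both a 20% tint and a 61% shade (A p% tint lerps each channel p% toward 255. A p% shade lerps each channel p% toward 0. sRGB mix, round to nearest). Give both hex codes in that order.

#E99AA7, #593239

#E38191 is rgb(227, 129, 145).
20% tint:
  R: 227 + 5.6 = 232.6 → 233
  G: 129 + 25.2 = 154.2 → 154
  B: 145 + 0.2×(255−145) = 145 + 22 = 167 → 167
  → #E99AA7
61% shade:
  R: 227 + 0.61×(0−227) = 227 − 138.47 = 88.53 → 89
  G: 129 + 0.61×(0−129) = 129 − 78.69 = 50.31 → 50
  B: 145 − 88.45 = 56.55 → 57
  → #593239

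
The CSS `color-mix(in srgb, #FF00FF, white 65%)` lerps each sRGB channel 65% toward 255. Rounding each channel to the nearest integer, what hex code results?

#FFA6FF

#FF00FF is rgb(255, 0, 255).
Per channel, c → c + 0.65(255 − c):
  R: 255 + 0 = 255 → 255
  G: 0 + 0.65×(255−0) = 0 + 165.75 = 165.75 → 166
  B: 255 + 0.65×(255−255) = 255 + 0 = 255 → 255
rgb(255, 166, 255) = #FFA6FF.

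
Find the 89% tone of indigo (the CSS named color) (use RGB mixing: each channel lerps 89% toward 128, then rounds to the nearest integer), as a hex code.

#7A7280

CSS indigo is rgb(75, 0, 130).
Lerp each channel 89% toward 128:
  R: 75 + 0.89×(128−75) = 75 + 47.17 = 122.17 → 122
  G: 0 + 113.92 = 113.92 → 114
  B: 130 + 0.89×(128−130) = 130 − 1.78 = 128.22 → 128
rgb(122, 114, 128) = #7A7280.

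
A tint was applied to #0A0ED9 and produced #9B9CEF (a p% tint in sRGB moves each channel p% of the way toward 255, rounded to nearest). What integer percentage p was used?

#0A0ED9 is rgb(10, 14, 217); #9B9CEF is rgb(155, 156, 239).
On the R channel (widest range): 155 ≈ 10 + (p/100)(255 − 10), so p ≈ 100×(155 − 10)/(255 − 10) = 14500/245 = 59.18.
p = 59 reproduces all three channels after rounding.

59%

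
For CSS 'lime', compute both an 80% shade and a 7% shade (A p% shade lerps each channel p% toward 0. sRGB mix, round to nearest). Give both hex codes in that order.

CSS lime is rgb(0, 255, 0).
80% shade:
  R: 0 + 0.8×(0−0) = 0 + 0 = 0 → 0
  G: 255 − 204 = 51 → 51
  B: 0 + 0 = 0 → 0
  → #003300
7% shade:
  R: 0 + 0 = 0 → 0
  G: 255 + 0.07×(0−255) = 255 − 17.85 = 237.15 → 237
  B: 0 + 0 = 0 → 0
  → #00ED00

#003300, #00ED00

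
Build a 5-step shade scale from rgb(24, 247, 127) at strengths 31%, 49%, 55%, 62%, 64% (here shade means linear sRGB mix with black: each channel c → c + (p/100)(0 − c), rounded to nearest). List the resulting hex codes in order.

#11AA58, #0C7E41, #0B6F39, #095E30, #09592E

31%: (24 − 7.44 = 16.56→17, 247 − 76.57 = 170.43→170, 127 − 39.37 = 87.63→88) → #11AA58
49%: (24 − 11.76 = 12.24→12, 247 − 121.03 = 125.97→126, 127 − 62.23 = 64.77→65) → #0C7E41
55%: (24 − 13.2 = 10.8→11, 247 − 135.85 = 111.15→111, 127 − 69.85 = 57.15→57) → #0B6F39
62%: (24 − 14.88 = 9.12→9, 247 − 153.14 = 93.86→94, 127 − 78.74 = 48.26→48) → #095E30
64%: (24 − 15.36 = 8.64→9, 247 − 158.08 = 88.92→89, 127 − 81.28 = 45.72→46) → #09592E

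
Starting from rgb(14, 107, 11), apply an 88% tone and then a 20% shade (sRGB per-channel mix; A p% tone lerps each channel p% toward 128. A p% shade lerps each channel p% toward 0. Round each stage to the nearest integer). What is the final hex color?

An 88% tone moves each channel 88% toward 128:
  R: 14 + 100.32 = 114.32 → 114
  G: 107 + 0.88×(128−107) = 107 + 18.48 = 125.48 → 125
  B: 11 + 0.88×(128−11) = 11 + 102.96 = 113.96 → 114
After the tone: rgb(114, 125, 114) = #727D72.
A 20% shade moves each channel 20% toward 0:
  R: 114 − 22.8 = 91.2 → 91
  G: 125 − 25 = 100 → 100
  B: 114 + 0.2×(0−114) = 114 − 22.8 = 91.2 → 91
rgb(91, 100, 91) = #5B645B.

#5B645B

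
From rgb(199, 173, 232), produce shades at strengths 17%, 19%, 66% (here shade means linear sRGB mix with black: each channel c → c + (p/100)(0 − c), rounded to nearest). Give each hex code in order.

17%: (199 − 33.83 = 165.17→165, 173 − 29.41 = 143.59→144, 232 − 39.44 = 192.56→193) → #a590c1
19%: (199 − 37.81 = 161.19→161, 173 − 32.87 = 140.13→140, 232 − 44.08 = 187.92→188) → #a18cbc
66%: (199 − 131.34 = 67.66→68, 173 − 114.18 = 58.82→59, 232 − 153.12 = 78.88→79) → #443b4f

#a590c1, #a18cbc, #443b4f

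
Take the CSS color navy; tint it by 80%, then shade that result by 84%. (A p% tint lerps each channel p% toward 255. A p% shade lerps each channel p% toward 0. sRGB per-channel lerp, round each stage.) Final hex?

#212125

CSS navy is rgb(0, 0, 128).
Lerp each channel 80% toward 255:
  R: 0 + 204 = 204 → 204
  G: 0 + 0.8×(255−0) = 0 + 204 = 204 → 204
  B: 128 + 0.8×(255−128) = 128 + 101.6 = 229.6 → 230
After the tint: rgb(204, 204, 230) = #CCCCE6.
Per channel, c → c + 0.84(0 − c):
  R: 204 + 0.84×(0−204) = 204 − 171.36 = 32.64 → 33
  G: 204 + 0.84×(0−204) = 204 − 171.36 = 32.64 → 33
  B: 230 − 193.2 = 36.8 → 37
rgb(33, 33, 37) = #212125.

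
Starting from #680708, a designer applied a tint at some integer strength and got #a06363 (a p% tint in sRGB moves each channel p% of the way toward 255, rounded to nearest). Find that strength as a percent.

37%

#680708 is rgb(104, 7, 8); #a06363 is rgb(160, 99, 99).
On the G channel (widest range): 99 ≈ 7 + (p/100)(255 − 7), so p ≈ 100×(99 − 7)/(255 − 7) = 9200/248 = 37.10.
p = 37 reproduces all three channels after rounding.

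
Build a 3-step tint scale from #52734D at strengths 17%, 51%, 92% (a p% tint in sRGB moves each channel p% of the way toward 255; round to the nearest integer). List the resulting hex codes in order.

#52734D is rgb(82, 115, 77).
17%: (82 + 29.41 = 111.41→111, 115 + 23.8 = 138.8→139, 77 + 30.26 = 107.26→107) → #6F8B6B
51%: (82 + 88.23 = 170.23→170, 115 + 71.4 = 186.4→186, 77 + 90.78 = 167.78→168) → #AABAA8
92%: (82 + 159.16 = 241.16→241, 115 + 128.8 = 243.8→244, 77 + 163.76 = 240.76→241) → #F1F4F1

#6F8B6B, #AABAA8, #F1F4F1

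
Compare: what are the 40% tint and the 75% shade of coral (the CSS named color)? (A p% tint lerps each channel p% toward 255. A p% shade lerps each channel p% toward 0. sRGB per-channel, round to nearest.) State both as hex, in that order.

#FFB296, #402014

CSS coral is rgb(255, 127, 80).
40% tint:
  R: 255 + 0.4×(255−255) = 255 + 0 = 255 → 255
  G: 127 + 0.4×(255−127) = 127 + 51.2 = 178.2 → 178
  B: 80 + 0.4×(255−80) = 80 + 70 = 150 → 150
  → #FFB296
75% shade:
  R: 255 − 191.25 = 63.75 → 64
  G: 127 + 0.75×(0−127) = 127 − 95.25 = 31.75 → 32
  B: 80 + 0.75×(0−80) = 80 − 60 = 20 → 20
  → #402014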